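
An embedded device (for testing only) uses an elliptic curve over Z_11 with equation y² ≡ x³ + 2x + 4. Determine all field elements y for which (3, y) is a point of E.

2, 9

x³ + 2x + 4 = 37 ≡ 4 (mod 11).
Square roots of 4 mod 11: 2 and 9 (since 2² = 4 ≡ 4).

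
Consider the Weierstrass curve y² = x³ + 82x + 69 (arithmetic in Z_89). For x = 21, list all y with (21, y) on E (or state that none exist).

4, 85

x³ + 82x + 69 = 11052 ≡ 16 (mod 89).
Square roots of 16 mod 89: 4 and 85 (since 4² = 16 ≡ 16).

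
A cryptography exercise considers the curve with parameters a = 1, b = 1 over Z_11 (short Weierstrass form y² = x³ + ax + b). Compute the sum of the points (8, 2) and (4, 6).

(0, 1)

(8, 2) + (4, 6). λ = (6 - 2)/(4 - 8) ≡ 4/7 mod 11. 7⁻¹ ≡ 8 (mod 11) since 7·8 = 56 ≡ 1, so λ ≡ 10.
  x = λ² - 8 - 4 = 100 - 12 ≡ 0; y = λ·(8 - 0) - 2 ≡ 1. → (0, 1)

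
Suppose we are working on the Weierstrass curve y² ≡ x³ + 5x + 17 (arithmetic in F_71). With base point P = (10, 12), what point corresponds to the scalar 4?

(41, 29)

Repeated addition: build up to 4P.
2P: tangent at (10, 12): λ = (3·10² + 5)/(2·12) ≡ 21/24. 24⁻¹ ≡ 3 (mod 71), so λ ≡ 21·3 ≡ 63.
  x = λ² - 10 - 10 = 3969 - 20 ≡ 44; y = λ·(10 - 44) - 12 ≡ 47. → (44, 47)
3P: (44, 47) + (10, 12). λ = (12 - 47)/(10 - 44) ≡ 36/37 mod 71. 37⁻¹ ≡ 48 (mod 71), so λ ≡ 24.
  x = λ² - 44 - 10 = 576 - 54 ≡ 25; y = λ·(44 - 25) - 47 ≡ 54. → (25, 54)
4P: (25, 54) + (10, 12). λ = (12 - 54)/(10 - 25) ≡ 29/56 mod 71. 56⁻¹ ≡ 52 (mod 71) since 56·52 = 2912 ≡ 1, so λ ≡ 17.
  x = λ² - 25 - 10 = 289 - 35 ≡ 41; y = λ·(25 - 41) - 54 ≡ 29. → (41, 29)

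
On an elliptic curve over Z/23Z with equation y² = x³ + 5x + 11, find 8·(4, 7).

(17, 8)

Write G = (4, 7).
Double-and-add on 8 = (1000)₂. Start with G = (4, 7) for the leading 1-bit.
double: tangent at (4, 7): λ = (3·4² + 5)/(2·7) ≡ 7/14. 14⁻¹ ≡ 5 (mod 23) since 14·5 = 70 ≡ 1, so λ ≡ 7·5 ≡ 12.
  x = λ² - 4 - 4 = 144 - 8 ≡ 21; y = λ·(4 - 21) - 7 ≡ 19. → (21, 19)
double: tangent at (21, 19): λ = (3·21² + 5)/(2·19) ≡ 17/15. 15⁻¹ ≡ 20 (mod 23), so λ ≡ 17·20 ≡ 18.
  x = λ² - 21 - 21 = 324 - 42 ≡ 6; y = λ·(21 - 6) - 19 ≡ 21. → (6, 21)
double: tangent at (6, 21): λ = (3·6² + 5)/(2·21) ≡ 21/19. 19⁻¹ ≡ 17 (mod 23) since 19·17 = 323 ≡ 1, so λ ≡ 21·17 ≡ 12.
  x = λ² - 6 - 6 = 144 - 12 ≡ 17; y = λ·(6 - 17) - 21 ≡ 8. → (17, 8)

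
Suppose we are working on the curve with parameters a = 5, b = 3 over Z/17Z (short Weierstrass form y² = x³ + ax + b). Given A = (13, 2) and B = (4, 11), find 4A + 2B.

First 4A:
Double-and-add on 4 = (100)₂. Start with A = (13, 2) for the leading 1-bit.
double: tangent at (13, 2): λ = (3·13² + 5)/(2·2) ≡ 2/4. 4⁻¹ ≡ 13 (mod 17), so λ ≡ 2·13 ≡ 9.
  x = λ² - 13 - 13 = 81 - 26 ≡ 4; y = λ·(13 - 4) - 2 ≡ 11. → (4, 11)
double: tangent at (4, 11): λ = (3·4² + 5)/(2·11) ≡ 2/5. 5⁻¹ ≡ 7 (mod 17), so λ ≡ 2·7 ≡ 14.
  x = λ² - 4 - 4 = 196 - 8 ≡ 1; y = λ·(4 - 1) - 11 ≡ 14. → (1, 14)
4A = (1, 14).
Next 2B:
Repeated addition: build up to 2B.
2B: tangent at (4, 11): λ = (3·4² + 5)/(2·11) ≡ 2/5. 5⁻¹ ≡ 7 (mod 17) since 5·7 = 35 ≡ 1, so λ ≡ 2·7 ≡ 14.
  x = λ² - 4 - 4 = 196 - 8 ≡ 1; y = λ·(4 - 1) - 11 ≡ 14. → (1, 14)
2B = (1, 14).
Finally 4A + 2B:
tangent at (1, 14): λ = (3·1² + 5)/(2·14) ≡ 8/11. 11⁻¹ ≡ 14 (mod 17), so λ ≡ 8·14 ≡ 10.
  x = λ² - 1 - 1 = 100 - 2 ≡ 13; y = λ·(1 - 13) - 14 ≡ 2. → (13, 2)

(13, 2)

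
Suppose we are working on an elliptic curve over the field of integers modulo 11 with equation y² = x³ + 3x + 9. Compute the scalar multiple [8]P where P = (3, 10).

(2, 1)

Repeated addition: build up to 8P.
2P: tangent at (3, 10): λ = (3·3² + 3)/(2·10) ≡ 8/9. 9⁻¹ ≡ 5 (mod 11) since 9·5 = 45 ≡ 1, so λ ≡ 8·5 ≡ 7.
  x = λ² - 3 - 3 = 49 - 6 ≡ 10; y = λ·(3 - 10) - 10 ≡ 7. → (10, 7)
3P: (10, 7) + (3, 10). λ = (10 - 7)/(3 - 10) ≡ 3/4 mod 11. 4⁻¹ ≡ 3 (mod 11) since 4·3 = 12 ≡ 1, so λ ≡ 9.
  x = λ² - 10 - 3 = 81 - 13 ≡ 2; y = λ·(10 - 2) - 7 ≡ 10. → (2, 10)
4P: (2, 10) + (3, 10). λ = (10 - 10)/(3 - 2) ≡ 0/1 mod 11. 1⁻¹ ≡ 1 (mod 11), so λ ≡ 0.
  x = λ² - 2 - 3 = 0 - 5 ≡ 6; y = λ·(2 - 6) - 10 ≡ 1. → (6, 1)
5P: (6, 1) + (3, 10). λ = (10 - 1)/(3 - 6) ≡ 9/8 mod 11. 8⁻¹ ≡ 7 (mod 11) since 8·7 = 56 ≡ 1, so λ ≡ 8.
  x = λ² - 6 - 3 = 64 - 9 ≡ 0; y = λ·(6 - 0) - 1 ≡ 3. → (0, 3)
6P: (0, 3) + (3, 10). λ = (10 - 3)/(3 - 0) ≡ 7/3 mod 11. 3⁻¹ ≡ 4 (mod 11), so λ ≡ 6.
  x = λ² - 0 - 3 = 36 - 3 ≡ 0; y = λ·(0 - 0) - 3 ≡ 8. → (0, 8)
7P: (0, 8) + (3, 10). λ = (10 - 8)/(3 - 0) ≡ 2/3 mod 11. 3⁻¹ ≡ 4 (mod 11), so λ ≡ 8.
  x = λ² - 0 - 3 = 64 - 3 ≡ 6; y = λ·(0 - 6) - 8 ≡ 10. → (6, 10)
8P: (6, 10) + (3, 10). λ = (10 - 10)/(3 - 6) ≡ 0/8 mod 11. 8⁻¹ ≡ 7 (mod 11) since 8·7 = 56 ≡ 1, so λ ≡ 0.
  x = λ² - 6 - 3 = 0 - 9 ≡ 2; y = λ·(6 - 2) - 10 ≡ 1. → (2, 1)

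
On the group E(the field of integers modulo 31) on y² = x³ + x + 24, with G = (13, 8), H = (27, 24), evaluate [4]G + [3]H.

First 4G:
Double-and-add on 4 = (100)₂. Start with G = (13, 8) for the leading 1-bit.
double: tangent at (13, 8): λ = (3·13² + 1)/(2·8) ≡ 12/16. 16⁻¹ ≡ 2 (mod 31) since 16·2 = 32 ≡ 1, so λ ≡ 12·2 ≡ 24.
  x = λ² - 13 - 13 = 576 - 26 ≡ 23; y = λ·(13 - 23) - 8 ≡ 0. → (23, 0)
double: (23, 0) + (23, 0): same x and y₁ ≡ -y₂, so the sum is O.
4G = O.
Next 3H:
Repeated addition: build up to 3H.
2H: tangent at (27, 24): λ = (3·27² + 1)/(2·24) ≡ 18/17. 17⁻¹ ≡ 11 (mod 31), so λ ≡ 18·11 ≡ 12.
  x = λ² - 27 - 27 = 144 - 54 ≡ 28; y = λ·(27 - 28) - 24 ≡ 26. → (28, 26)
3H: (28, 26) + (27, 24). λ = (24 - 26)/(27 - 28) ≡ 29/30 mod 31. 30⁻¹ ≡ 30 (mod 31) since 30·30 = 900 ≡ 1, so λ ≡ 2.
  x = λ² - 28 - 27 = 4 - 55 ≡ 11; y = λ·(28 - 11) - 26 ≡ 8. → (11, 8)
3H = (11, 8).
Finally 4G + 3H:
O + (11, 8) = (11, 8) (identity).

(11, 8)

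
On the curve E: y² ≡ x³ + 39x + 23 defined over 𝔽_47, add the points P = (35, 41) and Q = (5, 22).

(35, 41) + (5, 22). λ = (22 - 41)/(5 - 35) ≡ 28/17 mod 47. 17⁻¹ ≡ 36 (mod 47) since 17·36 = 612 ≡ 1, so λ ≡ 21.
  x = λ² - 35 - 5 = 441 - 40 ≡ 25; y = λ·(35 - 25) - 41 ≡ 28. → (25, 28)

(25, 28)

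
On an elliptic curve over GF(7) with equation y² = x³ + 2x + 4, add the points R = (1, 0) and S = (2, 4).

(6, 1)

(1, 0) + (2, 4). λ = (4 - 0)/(2 - 1) ≡ 4/1 mod 7. 1⁻¹ ≡ 1 (mod 7) since 1·1 = 1 ≡ 1, so λ ≡ 4.
  x = λ² - 1 - 2 = 16 - 3 ≡ 6; y = λ·(1 - 6) - 0 ≡ 1. → (6, 1)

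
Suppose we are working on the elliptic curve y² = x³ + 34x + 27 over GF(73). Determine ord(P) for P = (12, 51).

2P: tangent at (12, 51): λ = (3·12² + 34)/(2·51) ≡ 28/29. 29⁻¹ ≡ 68 (mod 73), so λ ≡ 28·68 ≡ 6.
  x = λ² - 12 - 12 = 36 - 24 ≡ 12; y = λ·(12 - 12) - 51 ≡ 22. → (12, 22)
3P: (12, 22) + (12, 51): same x and y₁ ≡ -y₂, so the sum is the point at infinity.
3P = the point at infinity, so the order is 3.

3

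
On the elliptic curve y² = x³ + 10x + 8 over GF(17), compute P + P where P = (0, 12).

(1, 6)

tangent at (0, 12): λ = (3·0² + 10)/(2·12) ≡ 10/7. 7⁻¹ ≡ 5 (mod 17) since 7·5 = 35 ≡ 1, so λ ≡ 10·5 ≡ 16.
  x = λ² - 0 - 0 = 256 - 0 ≡ 1; y = λ·(0 - 1) - 12 ≡ 6. → (1, 6)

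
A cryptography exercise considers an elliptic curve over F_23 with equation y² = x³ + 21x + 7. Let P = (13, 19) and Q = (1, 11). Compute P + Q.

(13, 19) + (1, 11). λ = (11 - 19)/(1 - 13) ≡ 15/11 mod 23. 11⁻¹ ≡ 21 (mod 23), so λ ≡ 16.
  x = λ² - 13 - 1 = 256 - 14 ≡ 12; y = λ·(13 - 12) - 19 ≡ 20. → (12, 20)

(12, 20)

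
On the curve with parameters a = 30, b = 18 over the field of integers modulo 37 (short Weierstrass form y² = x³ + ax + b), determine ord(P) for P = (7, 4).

8

2P: tangent at (7, 4): λ = (3·7² + 30)/(2·4) ≡ 29/8. 8⁻¹ ≡ 14 (mod 37) since 8·14 = 112 ≡ 1, so λ ≡ 29·14 ≡ 36.
  x = λ² - 7 - 7 = 1296 - 14 ≡ 24; y = λ·(7 - 24) - 4 ≡ 13. → (24, 13)
3P: (24, 13) + (7, 4). λ = (4 - 13)/(7 - 24) ≡ 28/20 mod 37. 20⁻¹ ≡ 13 (mod 37), so λ ≡ 31.
  x = λ² - 24 - 7 = 961 - 31 ≡ 5; y = λ·(24 - 5) - 13 ≡ 21. → (5, 21)
4P: (5, 21) + (7, 4). λ = (4 - 21)/(7 - 5) ≡ 20/2 mod 37. 2⁻¹ ≡ 19 (mod 37), so λ ≡ 10.
  x = λ² - 5 - 7 = 100 - 12 ≡ 14; y = λ·(5 - 14) - 21 ≡ 0. → (14, 0)
5P: (14, 0) + (7, 4). λ = (4 - 0)/(7 - 14) ≡ 4/30 mod 37. 30⁻¹ ≡ 21 (mod 37) since 30·21 = 630 ≡ 1, so λ ≡ 10.
  x = λ² - 14 - 7 = 100 - 21 ≡ 5; y = λ·(14 - 5) - 0 ≡ 16. → (5, 16)
6P: (5, 16) + (7, 4). λ = (4 - 16)/(7 - 5) ≡ 25/2 mod 37. 2⁻¹ ≡ 19 (mod 37) since 2·19 = 38 ≡ 1, so λ ≡ 31.
  x = λ² - 5 - 7 = 961 - 12 ≡ 24; y = λ·(5 - 24) - 16 ≡ 24. → (24, 24)
7P: (24, 24) + (7, 4). λ = (4 - 24)/(7 - 24) ≡ 17/20 mod 37. 20⁻¹ ≡ 13 (mod 37), so λ ≡ 36.
  x = λ² - 24 - 7 = 1296 - 31 ≡ 7; y = λ·(24 - 7) - 24 ≡ 33. → (7, 33)
8P: (7, 33) + (7, 4): same x and y₁ ≡ -y₂, so the sum is the point at infinity.
8P = the point at infinity, so the order is 8.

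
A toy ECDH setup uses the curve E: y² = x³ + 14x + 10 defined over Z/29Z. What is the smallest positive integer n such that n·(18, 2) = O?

2P: tangent at (18, 2): λ = (3·18² + 14)/(2·2) ≡ 0/4. 4⁻¹ ≡ 22 (mod 29) since 4·22 = 88 ≡ 1, so λ ≡ 0·22 ≡ 0.
  x = λ² - 18 - 18 = 0 - 36 ≡ 22; y = λ·(18 - 22) - 2 ≡ 27. → (22, 27)
3P: (22, 27) + (18, 2). λ = (2 - 27)/(18 - 22) ≡ 4/25 mod 29. 25⁻¹ ≡ 7 (mod 29) since 25·7 = 175 ≡ 1, so λ ≡ 28.
  x = λ² - 22 - 18 = 784 - 40 ≡ 19; y = λ·(22 - 19) - 27 ≡ 28. → (19, 28)
4P: (19, 28) + (18, 2). λ = (2 - 28)/(18 - 19) ≡ 3/28 mod 29. 28⁻¹ ≡ 28 (mod 29), so λ ≡ 26.
  x = λ² - 19 - 18 = 676 - 37 ≡ 1; y = λ·(19 - 1) - 28 ≡ 5. → (1, 5)
5P: (1, 5) + (18, 2). λ = (2 - 5)/(18 - 1) ≡ 26/17 mod 29. 17⁻¹ ≡ 12 (mod 29) since 17·12 = 204 ≡ 1, so λ ≡ 22.
  x = λ² - 1 - 18 = 484 - 19 ≡ 1; y = λ·(1 - 1) - 5 ≡ 24. → (1, 24)
6P: (1, 24) + (18, 2). λ = (2 - 24)/(18 - 1) ≡ 7/17 mod 29. 17⁻¹ ≡ 12 (mod 29), so λ ≡ 26.
  x = λ² - 1 - 18 = 676 - 19 ≡ 19; y = λ·(1 - 19) - 24 ≡ 1. → (19, 1)
7P: (19, 1) + (18, 2). λ = (2 - 1)/(18 - 19) ≡ 1/28 mod 29. 28⁻¹ ≡ 28 (mod 29), so λ ≡ 28.
  x = λ² - 19 - 18 = 784 - 37 ≡ 22; y = λ·(19 - 22) - 1 ≡ 2. → (22, 2)
8P: (22, 2) + (18, 2). λ = (2 - 2)/(18 - 22) ≡ 0/25 mod 29. 25⁻¹ ≡ 7 (mod 29), so λ ≡ 0.
  x = λ² - 22 - 18 = 0 - 40 ≡ 18; y = λ·(22 - 18) - 2 ≡ 27. → (18, 27)
9P: (18, 27) + (18, 2): same x and y₁ ≡ -y₂, so the sum is O.
9P = O, so the order is 9.

9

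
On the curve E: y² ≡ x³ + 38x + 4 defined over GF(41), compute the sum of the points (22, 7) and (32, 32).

(24, 29)

(22, 7) + (32, 32). λ = (32 - 7)/(32 - 22) ≡ 25/10 mod 41. 10⁻¹ ≡ 37 (mod 41), so λ ≡ 23.
  x = λ² - 22 - 32 = 529 - 54 ≡ 24; y = λ·(22 - 24) - 7 ≡ 29. → (24, 29)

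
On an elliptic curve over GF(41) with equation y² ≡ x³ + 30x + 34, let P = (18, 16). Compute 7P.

(12, 20)

Double-and-add on 7 = (111)₂. Start with P = (18, 16) for the leading 1-bit.
double: tangent at (18, 16): λ = (3·18² + 30)/(2·16) ≡ 18/32. 32⁻¹ ≡ 9 (mod 41), so λ ≡ 18·9 ≡ 39.
  x = λ² - 18 - 18 = 1521 - 36 ≡ 9; y = λ·(18 - 9) - 16 ≡ 7. → (9, 7)
add P: (9, 7) + (18, 16). λ = (16 - 7)/(18 - 9) ≡ 9/9 mod 41. 9⁻¹ ≡ 32 (mod 41), so λ ≡ 1.
  x = λ² - 9 - 18 = 1 - 27 ≡ 15; y = λ·(9 - 15) - 7 ≡ 28. → (15, 28)
double: tangent at (15, 28): λ = (3·15² + 30)/(2·28) ≡ 8/15. 15⁻¹ ≡ 11 (mod 41), so λ ≡ 8·11 ≡ 6.
  x = λ² - 15 - 15 = 36 - 30 ≡ 6; y = λ·(15 - 6) - 28 ≡ 26. → (6, 26)
add P: (6, 26) + (18, 16). λ = (16 - 26)/(18 - 6) ≡ 31/12 mod 41. 12⁻¹ ≡ 24 (mod 41) since 12·24 = 288 ≡ 1, so λ ≡ 6.
  x = λ² - 6 - 18 = 36 - 24 ≡ 12; y = λ·(6 - 12) - 26 ≡ 20. → (12, 20)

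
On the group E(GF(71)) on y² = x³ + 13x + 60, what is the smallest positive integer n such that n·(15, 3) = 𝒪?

2P: tangent at (15, 3): λ = (3·15² + 13)/(2·3) ≡ 49/6. 6⁻¹ ≡ 12 (mod 71), so λ ≡ 49·12 ≡ 20.
  x = λ² - 15 - 15 = 400 - 30 ≡ 15; y = λ·(15 - 15) - 3 ≡ 68. → (15, 68)
3P: (15, 68) + (15, 3): same x and y₁ ≡ -y₂, so the sum is 𝒪.
3P = 𝒪, so the order is 3.

3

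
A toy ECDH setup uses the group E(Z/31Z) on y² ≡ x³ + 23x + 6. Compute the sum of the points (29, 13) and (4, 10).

(29, 13) + (4, 10). λ = (10 - 13)/(4 - 29) ≡ 28/6 mod 31. 6⁻¹ ≡ 26 (mod 31), so λ ≡ 15.
  x = λ² - 29 - 4 = 225 - 33 ≡ 6; y = λ·(29 - 6) - 13 ≡ 22. → (6, 22)

(6, 22)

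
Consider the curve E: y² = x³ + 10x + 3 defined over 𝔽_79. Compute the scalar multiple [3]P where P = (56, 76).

(69, 76)

Repeated addition: build up to 3P.
2P: tangent at (56, 76): λ = (3·56² + 10)/(2·76) ≡ 17/73. 73⁻¹ ≡ 13 (mod 79) since 73·13 = 949 ≡ 1, so λ ≡ 17·13 ≡ 63.
  x = λ² - 56 - 56 = 3969 - 112 ≡ 65; y = λ·(56 - 65) - 76 ≡ 68. → (65, 68)
3P: (65, 68) + (56, 76). λ = (76 - 68)/(56 - 65) ≡ 8/70 mod 79. 70⁻¹ ≡ 35 (mod 79), so λ ≡ 43.
  x = λ² - 65 - 56 = 1849 - 121 ≡ 69; y = λ·(65 - 69) - 68 ≡ 76. → (69, 76)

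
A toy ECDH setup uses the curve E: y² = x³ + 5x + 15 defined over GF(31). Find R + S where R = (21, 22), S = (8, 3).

(30, 3)

(21, 22) + (8, 3). λ = (3 - 22)/(8 - 21) ≡ 12/18 mod 31. 18⁻¹ ≡ 19 (mod 31) since 18·19 = 342 ≡ 1, so λ ≡ 11.
  x = λ² - 21 - 8 = 121 - 29 ≡ 30; y = λ·(21 - 30) - 22 ≡ 3. → (30, 3)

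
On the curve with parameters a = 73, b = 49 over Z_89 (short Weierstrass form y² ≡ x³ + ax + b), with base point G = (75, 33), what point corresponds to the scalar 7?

Repeated addition: build up to 7G.
2G: tangent at (75, 33): λ = (3·75² + 73)/(2·33) ≡ 38/66. 66⁻¹ ≡ 58 (mod 89) since 66·58 = 3828 ≡ 1, so λ ≡ 38·58 ≡ 68.
  x = λ² - 75 - 75 = 4624 - 150 ≡ 24; y = λ·(75 - 24) - 33 ≡ 53. → (24, 53)
3G: (24, 53) + (75, 33). λ = (33 - 53)/(75 - 24) ≡ 69/51 mod 89. 51⁻¹ ≡ 7 (mod 89), so λ ≡ 38.
  x = λ² - 24 - 75 = 1444 - 99 ≡ 10; y = λ·(24 - 10) - 53 ≡ 34. → (10, 34)
4G: (10, 34) + (75, 33). λ = (33 - 34)/(75 - 10) ≡ 88/65 mod 89. 65⁻¹ ≡ 63 (mod 89), so λ ≡ 26.
  x = λ² - 10 - 75 = 676 - 85 ≡ 57; y = λ·(10 - 57) - 34 ≡ 79. → (57, 79)
5G: (57, 79) + (75, 33). λ = (33 - 79)/(75 - 57) ≡ 43/18 mod 89. 18⁻¹ ≡ 5 (mod 89), so λ ≡ 37.
  x = λ² - 57 - 75 = 1369 - 132 ≡ 80; y = λ·(57 - 80) - 79 ≡ 49. → (80, 49)
6G: (80, 49) + (75, 33). λ = (33 - 49)/(75 - 80) ≡ 73/84 mod 89. 84⁻¹ ≡ 71 (mod 89) since 84·71 = 5964 ≡ 1, so λ ≡ 21.
  x = λ² - 80 - 75 = 441 - 155 ≡ 19; y = λ·(80 - 19) - 49 ≡ 75. → (19, 75)
7G: (19, 75) + (75, 33). λ = (33 - 75)/(75 - 19) ≡ 47/56 mod 89. 56⁻¹ ≡ 62 (mod 89), so λ ≡ 66.
  x = λ² - 19 - 75 = 4356 - 94 ≡ 79; y = λ·(19 - 79) - 75 ≡ 59. → (79, 59)

(79, 59)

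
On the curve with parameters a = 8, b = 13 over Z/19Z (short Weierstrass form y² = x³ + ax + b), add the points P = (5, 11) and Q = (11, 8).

(8, 0)

(5, 11) + (11, 8). λ = (8 - 11)/(11 - 5) ≡ 16/6 mod 19. 6⁻¹ ≡ 16 (mod 19) since 6·16 = 96 ≡ 1, so λ ≡ 9.
  x = λ² - 5 - 11 = 81 - 16 ≡ 8; y = λ·(5 - 8) - 11 ≡ 0. → (8, 0)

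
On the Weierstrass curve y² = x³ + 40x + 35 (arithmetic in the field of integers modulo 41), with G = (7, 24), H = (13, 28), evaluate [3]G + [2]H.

First 3G:
Repeated addition: build up to 3G.
2G: tangent at (7, 24): λ = (3·7² + 40)/(2·24) ≡ 23/7. 7⁻¹ ≡ 6 (mod 41) since 7·6 = 42 ≡ 1, so λ ≡ 23·6 ≡ 15.
  x = λ² - 7 - 7 = 225 - 14 ≡ 6; y = λ·(7 - 6) - 24 ≡ 32. → (6, 32)
3G: (6, 32) + (7, 24). λ = (24 - 32)/(7 - 6) ≡ 33/1 mod 41. 1⁻¹ ≡ 1 (mod 41), so λ ≡ 33.
  x = λ² - 6 - 7 = 1089 - 13 ≡ 10; y = λ·(6 - 10) - 32 ≡ 0. → (10, 0)
3G = (10, 0).
Next 2H:
Repeated addition: build up to 2H.
2H: tangent at (13, 28): λ = (3·13² + 40)/(2·28) ≡ 14/15. 15⁻¹ ≡ 11 (mod 41) since 15·11 = 165 ≡ 1, so λ ≡ 14·11 ≡ 31.
  x = λ² - 13 - 13 = 961 - 26 ≡ 33; y = λ·(13 - 33) - 28 ≡ 8. → (33, 8)
2H = (33, 8).
Finally 3G + 2H:
(10, 0) + (33, 8). λ = (8 - 0)/(33 - 10) ≡ 8/23 mod 41. 23⁻¹ ≡ 25 (mod 41), so λ ≡ 36.
  x = λ² - 10 - 33 = 1296 - 43 ≡ 23; y = λ·(10 - 23) - 0 ≡ 24. → (23, 24)

(23, 24)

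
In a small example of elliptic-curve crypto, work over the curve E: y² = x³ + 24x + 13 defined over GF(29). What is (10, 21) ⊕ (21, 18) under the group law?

(23, 1)

(10, 21) + (21, 18). λ = (18 - 21)/(21 - 10) ≡ 26/11 mod 29. 11⁻¹ ≡ 8 (mod 29), so λ ≡ 5.
  x = λ² - 10 - 21 = 25 - 31 ≡ 23; y = λ·(10 - 23) - 21 ≡ 1. → (23, 1)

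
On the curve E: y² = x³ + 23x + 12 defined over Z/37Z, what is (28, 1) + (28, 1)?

(21, 5)

tangent at (28, 1): λ = (3·28² + 23)/(2·1) ≡ 7/2. 2⁻¹ ≡ 19 (mod 37), so λ ≡ 7·19 ≡ 22.
  x = λ² - 28 - 28 = 484 - 56 ≡ 21; y = λ·(28 - 21) - 1 ≡ 5. → (21, 5)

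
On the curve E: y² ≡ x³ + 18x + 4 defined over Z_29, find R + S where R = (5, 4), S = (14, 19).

(5, 4) + (14, 19). λ = (19 - 4)/(14 - 5) ≡ 15/9 mod 29. 9⁻¹ ≡ 13 (mod 29) since 9·13 = 117 ≡ 1, so λ ≡ 21.
  x = λ² - 5 - 14 = 441 - 19 ≡ 16; y = λ·(5 - 16) - 4 ≡ 26. → (16, 26)

(16, 26)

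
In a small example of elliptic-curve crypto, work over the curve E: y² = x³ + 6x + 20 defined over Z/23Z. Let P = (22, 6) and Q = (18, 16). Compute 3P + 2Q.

(4, 19)

First 3P:
Repeated addition: build up to 3P.
2P: tangent at (22, 6): λ = (3·22² + 6)/(2·6) ≡ 9/12. 12⁻¹ ≡ 2 (mod 23), so λ ≡ 9·2 ≡ 18.
  x = λ² - 22 - 22 = 324 - 44 ≡ 4; y = λ·(22 - 4) - 6 ≡ 19. → (4, 19)
3P: (4, 19) + (22, 6). λ = (6 - 19)/(22 - 4) ≡ 10/18 mod 23. 18⁻¹ ≡ 9 (mod 23), so λ ≡ 21.
  x = λ² - 4 - 22 = 441 - 26 ≡ 1; y = λ·(4 - 1) - 19 ≡ 21. → (1, 21)
3P = (1, 21).
Next 2Q:
Repeated addition: build up to 2Q.
2Q: tangent at (18, 16): λ = (3·18² + 6)/(2·16) ≡ 12/9. 9⁻¹ ≡ 18 (mod 23) since 9·18 = 162 ≡ 1, so λ ≡ 12·18 ≡ 9.
  x = λ² - 18 - 18 = 81 - 36 ≡ 22; y = λ·(18 - 22) - 16 ≡ 17. → (22, 17)
2Q = (22, 17).
Finally 3P + 2Q:
(1, 21) + (22, 17). λ = (17 - 21)/(22 - 1) ≡ 19/21 mod 23. 21⁻¹ ≡ 11 (mod 23), so λ ≡ 2.
  x = λ² - 1 - 22 = 4 - 23 ≡ 4; y = λ·(1 - 4) - 21 ≡ 19. → (4, 19)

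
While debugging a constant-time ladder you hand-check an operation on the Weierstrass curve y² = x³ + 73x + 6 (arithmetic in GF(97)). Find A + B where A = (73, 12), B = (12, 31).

(14, 38)

(73, 12) + (12, 31). λ = (31 - 12)/(12 - 73) ≡ 19/36 mod 97. 36⁻¹ ≡ 62 (mod 97), so λ ≡ 14.
  x = λ² - 73 - 12 = 196 - 85 ≡ 14; y = λ·(73 - 14) - 12 ≡ 38. → (14, 38)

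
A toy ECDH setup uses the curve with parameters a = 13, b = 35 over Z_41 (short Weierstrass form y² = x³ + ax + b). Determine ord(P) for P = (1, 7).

2P: tangent at (1, 7): λ = (3·1² + 13)/(2·7) ≡ 16/14. 14⁻¹ ≡ 3 (mod 41) since 14·3 = 42 ≡ 1, so λ ≡ 16·3 ≡ 7.
  x = λ² - 1 - 1 = 49 - 2 ≡ 6; y = λ·(1 - 6) - 7 ≡ 40. → (6, 40)
3P: (6, 40) + (1, 7). λ = (7 - 40)/(1 - 6) ≡ 8/36 mod 41. 36⁻¹ ≡ 8 (mod 41), so λ ≡ 23.
  x = λ² - 6 - 1 = 529 - 7 ≡ 30; y = λ·(6 - 30) - 40 ≡ 23. → (30, 23)
4P: (30, 23) + (1, 7). λ = (7 - 23)/(1 - 30) ≡ 25/12 mod 41. 12⁻¹ ≡ 24 (mod 41) since 12·24 = 288 ≡ 1, so λ ≡ 26.
  x = λ² - 30 - 1 = 676 - 31 ≡ 30; y = λ·(30 - 30) - 23 ≡ 18. → (30, 18)
5P: (30, 18) + (1, 7). λ = (7 - 18)/(1 - 30) ≡ 30/12 mod 41. 12⁻¹ ≡ 24 (mod 41) since 12·24 = 288 ≡ 1, so λ ≡ 23.
  x = λ² - 30 - 1 = 529 - 31 ≡ 6; y = λ·(30 - 6) - 18 ≡ 1. → (6, 1)
6P: (6, 1) + (1, 7). λ = (7 - 1)/(1 - 6) ≡ 6/36 mod 41. 36⁻¹ ≡ 8 (mod 41), so λ ≡ 7.
  x = λ² - 6 - 1 = 49 - 7 ≡ 1; y = λ·(6 - 1) - 1 ≡ 34. → (1, 34)
7P: (1, 34) + (1, 7): same x and y₁ ≡ -y₂, so the sum is 𝒪.
7P = 𝒪, so the order is 7.

7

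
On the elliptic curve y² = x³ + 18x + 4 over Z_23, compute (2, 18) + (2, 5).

The two points share x = 2 and their y-coordinates satisfy 18 + 5 ≡ 0 (mod 23), so they are inverses. Their sum is ∞.

O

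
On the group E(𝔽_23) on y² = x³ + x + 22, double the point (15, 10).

tangent at (15, 10): λ = (3·15² + 1)/(2·10) ≡ 9/20. 20⁻¹ ≡ 15 (mod 23), so λ ≡ 9·15 ≡ 20.
  x = λ² - 15 - 15 = 400 - 30 ≡ 2; y = λ·(15 - 2) - 10 ≡ 20. → (2, 20)

(2, 20)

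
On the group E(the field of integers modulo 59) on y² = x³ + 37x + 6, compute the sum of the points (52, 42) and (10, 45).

(25, 53)

(52, 42) + (10, 45). λ = (45 - 42)/(10 - 52) ≡ 3/17 mod 59. 17⁻¹ ≡ 7 (mod 59) since 17·7 = 119 ≡ 1, so λ ≡ 21.
  x = λ² - 52 - 10 = 441 - 62 ≡ 25; y = λ·(52 - 25) - 42 ≡ 53. → (25, 53)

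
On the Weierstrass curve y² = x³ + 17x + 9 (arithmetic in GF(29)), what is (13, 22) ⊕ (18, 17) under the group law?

(13, 22) + (18, 17). λ = (17 - 22)/(18 - 13) ≡ 24/5 mod 29. 5⁻¹ ≡ 6 (mod 29), so λ ≡ 28.
  x = λ² - 13 - 18 = 784 - 31 ≡ 28; y = λ·(13 - 28) - 22 ≡ 22. → (28, 22)

(28, 22)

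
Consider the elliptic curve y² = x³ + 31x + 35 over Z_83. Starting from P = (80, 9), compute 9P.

(58, 61)

Double-and-add on 9 = (1001)₂. Start with P = (80, 9) for the leading 1-bit.
double: tangent at (80, 9): λ = (3·80² + 31)/(2·9) ≡ 58/18. 18⁻¹ ≡ 60 (mod 83), so λ ≡ 58·60 ≡ 77.
  x = λ² - 80 - 80 = 5929 - 160 ≡ 42; y = λ·(80 - 42) - 9 ≡ 12. → (42, 12)
double: tangent at (42, 12): λ = (3·42² + 31)/(2·12) ≡ 11/24. 24⁻¹ ≡ 45 (mod 83) since 24·45 = 1080 ≡ 1, so λ ≡ 11·45 ≡ 80.
  x = λ² - 42 - 42 = 6400 - 84 ≡ 8; y = λ·(42 - 8) - 12 ≡ 52. → (8, 52)
double: tangent at (8, 52): λ = (3·8² + 31)/(2·52) ≡ 57/21. 21⁻¹ ≡ 4 (mod 83), so λ ≡ 57·4 ≡ 62.
  x = λ² - 8 - 8 = 3844 - 16 ≡ 10; y = λ·(8 - 10) - 52 ≡ 73. → (10, 73)
add P: (10, 73) + (80, 9). λ = (9 - 73)/(80 - 10) ≡ 19/70 mod 83. 70⁻¹ ≡ 51 (mod 83), so λ ≡ 56.
  x = λ² - 10 - 80 = 3136 - 90 ≡ 58; y = λ·(10 - 58) - 73 ≡ 61. → (58, 61)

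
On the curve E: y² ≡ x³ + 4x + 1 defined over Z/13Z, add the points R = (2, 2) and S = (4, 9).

(2, 2) + (4, 9). λ = (9 - 2)/(4 - 2) ≡ 7/2 mod 13. 2⁻¹ ≡ 7 (mod 13), so λ ≡ 10.
  x = λ² - 2 - 4 = 100 - 6 ≡ 3; y = λ·(2 - 3) - 2 ≡ 1. → (3, 1)

(3, 1)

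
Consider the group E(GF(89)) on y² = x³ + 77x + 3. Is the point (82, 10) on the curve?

yes

y² = 10² ≡ 11; x³ + 77x + 3 = 557685 ≡ 11 (mod 89). 11 = 11.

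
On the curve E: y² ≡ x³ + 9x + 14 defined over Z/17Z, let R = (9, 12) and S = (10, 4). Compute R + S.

(11, 4)

(9, 12) + (10, 4). λ = (4 - 12)/(10 - 9) ≡ 9/1 mod 17. 1⁻¹ ≡ 1 (mod 17), so λ ≡ 9.
  x = λ² - 9 - 10 = 81 - 19 ≡ 11; y = λ·(9 - 11) - 12 ≡ 4. → (11, 4)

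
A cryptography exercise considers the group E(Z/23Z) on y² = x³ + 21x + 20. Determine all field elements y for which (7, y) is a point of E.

x³ + 21x + 20 = 510 ≡ 4 (mod 23).
Square roots of 4 mod 23: 2 and 21 (since 2² = 4 ≡ 4).

2, 21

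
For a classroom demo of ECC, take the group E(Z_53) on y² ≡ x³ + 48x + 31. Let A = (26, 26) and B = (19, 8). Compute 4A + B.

First 4A:
Double-and-add on 4 = (100)₂. Start with A = (26, 26) for the leading 1-bit.
double: tangent at (26, 26): λ = (3·26² + 48)/(2·26) ≡ 9/52. 52⁻¹ ≡ 52 (mod 53) since 52·52 = 2704 ≡ 1, so λ ≡ 9·52 ≡ 44.
  x = λ² - 26 - 26 = 1936 - 52 ≡ 29; y = λ·(26 - 29) - 26 ≡ 1. → (29, 1)
double: tangent at (29, 1): λ = (3·29² + 48)/(2·1) ≡ 27/2. 2⁻¹ ≡ 27 (mod 53) since 2·27 = 54 ≡ 1, so λ ≡ 27·27 ≡ 40.
  x = λ² - 29 - 29 = 1600 - 58 ≡ 5; y = λ·(29 - 5) - 1 ≡ 5. → (5, 5)
4A = (5, 5).
Finally 4A + B:
(5, 5) + (19, 8). λ = (8 - 5)/(19 - 5) ≡ 3/14 mod 53. 14⁻¹ ≡ 19 (mod 53), so λ ≡ 4.
  x = λ² - 5 - 19 = 16 - 24 ≡ 45; y = λ·(5 - 45) - 5 ≡ 47. → (45, 47)

(45, 47)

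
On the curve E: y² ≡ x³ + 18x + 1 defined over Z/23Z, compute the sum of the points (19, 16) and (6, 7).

(19, 16) + (6, 7). λ = (7 - 16)/(6 - 19) ≡ 14/10 mod 23. 10⁻¹ ≡ 7 (mod 23), so λ ≡ 6.
  x = λ² - 19 - 6 = 36 - 25 ≡ 11; y = λ·(19 - 11) - 16 ≡ 9. → (11, 9)

(11, 9)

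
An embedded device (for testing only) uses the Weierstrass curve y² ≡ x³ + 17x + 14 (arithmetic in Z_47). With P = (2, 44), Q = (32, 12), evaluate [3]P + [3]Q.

(7, 10)

First 3P:
Repeated addition: build up to 3P.
2P: tangent at (2, 44): λ = (3·2² + 17)/(2·44) ≡ 29/41. 41⁻¹ ≡ 39 (mod 47) since 41·39 = 1599 ≡ 1, so λ ≡ 29·39 ≡ 3.
  x = λ² - 2 - 2 = 9 - 4 ≡ 5; y = λ·(2 - 5) - 44 ≡ 41. → (5, 41)
3P: (5, 41) + (2, 44). λ = (44 - 41)/(2 - 5) ≡ 3/44 mod 47. 44⁻¹ ≡ 31 (mod 47), so λ ≡ 46.
  x = λ² - 5 - 2 = 2116 - 7 ≡ 41; y = λ·(5 - 41) - 41 ≡ 42. → (41, 42)
3P = (41, 42).
Next 3Q:
Repeated addition: build up to 3Q.
2Q: tangent at (32, 12): λ = (3·32² + 17)/(2·12) ≡ 34/24. 24⁻¹ ≡ 2 (mod 47) since 24·2 = 48 ≡ 1, so λ ≡ 34·2 ≡ 21.
  x = λ² - 32 - 32 = 441 - 64 ≡ 1; y = λ·(32 - 1) - 12 ≡ 28. → (1, 28)
3Q: (1, 28) + (32, 12). λ = (12 - 28)/(32 - 1) ≡ 31/31 mod 47. 31⁻¹ ≡ 44 (mod 47), so λ ≡ 1.
  x = λ² - 1 - 32 = 1 - 33 ≡ 15; y = λ·(1 - 15) - 28 ≡ 5. → (15, 5)
3Q = (15, 5).
Finally 3P + 3Q:
(41, 42) + (15, 5). λ = (5 - 42)/(15 - 41) ≡ 10/21 mod 47. 21⁻¹ ≡ 9 (mod 47), so λ ≡ 43.
  x = λ² - 41 - 15 = 1849 - 56 ≡ 7; y = λ·(41 - 7) - 42 ≡ 10. → (7, 10)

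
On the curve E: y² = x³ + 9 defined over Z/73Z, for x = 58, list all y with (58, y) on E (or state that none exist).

x³ + 0x + 9 = 195121 ≡ 65 (mod 73).
Square roots of 65 mod 73: 24 and 49 (since 24² = 576 ≡ 65).

24, 49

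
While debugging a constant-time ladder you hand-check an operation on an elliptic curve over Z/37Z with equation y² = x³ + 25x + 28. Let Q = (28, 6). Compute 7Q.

Double-and-add on 7 = (111)₂. Start with Q = (28, 6) for the leading 1-bit.
double: tangent at (28, 6): λ = (3·28² + 25)/(2·6) ≡ 9/12. 12⁻¹ ≡ 34 (mod 37), so λ ≡ 9·34 ≡ 10.
  x = λ² - 28 - 28 = 100 - 56 ≡ 7; y = λ·(28 - 7) - 6 ≡ 19. → (7, 19)
add Q: (7, 19) + (28, 6). λ = (6 - 19)/(28 - 7) ≡ 24/21 mod 37. 21⁻¹ ≡ 30 (mod 37), so λ ≡ 17.
  x = λ² - 7 - 28 = 289 - 35 ≡ 32; y = λ·(7 - 32) - 19 ≡ 0. → (32, 0)
double: (32, 0) + (32, 0): same x and y₁ ≡ -y₂, so the sum is 𝒪.
add Q: 𝒪 + (28, 6) = (28, 6) (identity).

(28, 6)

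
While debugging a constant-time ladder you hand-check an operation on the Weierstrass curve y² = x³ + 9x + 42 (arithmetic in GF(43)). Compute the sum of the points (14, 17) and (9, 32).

(29, 28)

(14, 17) + (9, 32). λ = (32 - 17)/(9 - 14) ≡ 15/38 mod 43. 38⁻¹ ≡ 17 (mod 43), so λ ≡ 40.
  x = λ² - 14 - 9 = 1600 - 23 ≡ 29; y = λ·(14 - 29) - 17 ≡ 28. → (29, 28)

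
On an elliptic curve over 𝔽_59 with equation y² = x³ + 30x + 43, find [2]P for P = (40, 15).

(58, 37)

tangent at (40, 15): λ = (3·40² + 30)/(2·15) ≡ 51/30. 30⁻¹ ≡ 2 (mod 59), so λ ≡ 51·2 ≡ 43.
  x = λ² - 40 - 40 = 1849 - 80 ≡ 58; y = λ·(40 - 58) - 15 ≡ 37. → (58, 37)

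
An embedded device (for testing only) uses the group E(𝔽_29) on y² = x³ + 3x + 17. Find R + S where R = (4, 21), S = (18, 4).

(4, 21) + (18, 4). λ = (4 - 21)/(18 - 4) ≡ 12/14 mod 29. 14⁻¹ ≡ 27 (mod 29) since 14·27 = 378 ≡ 1, so λ ≡ 5.
  x = λ² - 4 - 18 = 25 - 22 ≡ 3; y = λ·(4 - 3) - 21 ≡ 13. → (3, 13)

(3, 13)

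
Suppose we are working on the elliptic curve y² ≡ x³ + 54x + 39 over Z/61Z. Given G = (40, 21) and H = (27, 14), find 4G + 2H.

(22, 23)

First 4G:
Repeated addition: build up to 4G.
2G: tangent at (40, 21): λ = (3·40² + 54)/(2·21) ≡ 35/42. 42⁻¹ ≡ 16 (mod 61) since 42·16 = 672 ≡ 1, so λ ≡ 35·16 ≡ 11.
  x = λ² - 40 - 40 = 121 - 80 ≡ 41; y = λ·(40 - 41) - 21 ≡ 29. → (41, 29)
3G: (41, 29) + (40, 21). λ = (21 - 29)/(40 - 41) ≡ 53/60 mod 61. 60⁻¹ ≡ 60 (mod 61) since 60·60 = 3600 ≡ 1, so λ ≡ 8.
  x = λ² - 41 - 40 = 64 - 81 ≡ 44; y = λ·(41 - 44) - 29 ≡ 8. → (44, 8)
4G: (44, 8) + (40, 21). λ = (21 - 8)/(40 - 44) ≡ 13/57 mod 61. 57⁻¹ ≡ 15 (mod 61), so λ ≡ 12.
  x = λ² - 44 - 40 = 144 - 84 ≡ 60; y = λ·(44 - 60) - 8 ≡ 44. → (60, 44)
4G = (60, 44).
Next 2H:
Repeated addition: build up to 2H.
2H: tangent at (27, 14): λ = (3·27² + 54)/(2·14) ≡ 45/28. 28⁻¹ ≡ 24 (mod 61) since 28·24 = 672 ≡ 1, so λ ≡ 45·24 ≡ 43.
  x = λ² - 27 - 27 = 1849 - 54 ≡ 26; y = λ·(27 - 26) - 14 ≡ 29. → (26, 29)
2H = (26, 29).
Finally 4G + 2H:
(60, 44) + (26, 29). λ = (29 - 44)/(26 - 60) ≡ 46/27 mod 61. 27⁻¹ ≡ 52 (mod 61), so λ ≡ 13.
  x = λ² - 60 - 26 = 169 - 86 ≡ 22; y = λ·(60 - 22) - 44 ≡ 23. → (22, 23)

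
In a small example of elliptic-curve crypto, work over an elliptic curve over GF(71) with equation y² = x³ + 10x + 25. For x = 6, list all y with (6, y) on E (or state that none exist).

x³ + 10x + 25 = 301 ≡ 17 (mod 71).
17 is a non-residue mod 71; no y exists.

none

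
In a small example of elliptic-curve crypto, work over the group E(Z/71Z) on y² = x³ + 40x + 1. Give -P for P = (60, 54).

-(60, 54) = (60, -54 mod 71) = (60, 17).

(60, 17)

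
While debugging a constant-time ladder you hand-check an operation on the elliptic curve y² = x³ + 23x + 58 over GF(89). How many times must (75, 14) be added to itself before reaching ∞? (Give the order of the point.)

11

2P: tangent at (75, 14): λ = (3·75² + 23)/(2·14) ≡ 77/28. 28⁻¹ ≡ 35 (mod 89), so λ ≡ 77·35 ≡ 25.
  x = λ² - 75 - 75 = 625 - 150 ≡ 30; y = λ·(75 - 30) - 14 ≡ 43. → (30, 43)
3P: (30, 43) + (75, 14). λ = (14 - 43)/(75 - 30) ≡ 60/45 mod 89. 45⁻¹ ≡ 2 (mod 89) since 45·2 = 90 ≡ 1, so λ ≡ 31.
  x = λ² - 30 - 75 = 961 - 105 ≡ 55; y = λ·(30 - 55) - 43 ≡ 72. → (55, 72)
4P: (55, 72) + (75, 14). λ = (14 - 72)/(75 - 55) ≡ 31/20 mod 89. 20⁻¹ ≡ 49 (mod 89), so λ ≡ 6.
  x = λ² - 55 - 75 = 36 - 130 ≡ 84; y = λ·(55 - 84) - 72 ≡ 21. → (84, 21)
5P: (84, 21) + (75, 14). λ = (14 - 21)/(75 - 84) ≡ 82/80 mod 89. 80⁻¹ ≡ 79 (mod 89) since 80·79 = 6320 ≡ 1, so λ ≡ 70.
  x = λ² - 84 - 75 = 4900 - 159 ≡ 24; y = λ·(84 - 24) - 21 ≡ 85. → (24, 85)
6P: (24, 85) + (75, 14). λ = (14 - 85)/(75 - 24) ≡ 18/51 mod 89. 51⁻¹ ≡ 7 (mod 89), so λ ≡ 37.
  x = λ² - 24 - 75 = 1369 - 99 ≡ 24; y = λ·(24 - 24) - 85 ≡ 4. → (24, 4)
7P: (24, 4) + (75, 14). λ = (14 - 4)/(75 - 24) ≡ 10/51 mod 89. 51⁻¹ ≡ 7 (mod 89), so λ ≡ 70.
  x = λ² - 24 - 75 = 4900 - 99 ≡ 84; y = λ·(24 - 84) - 4 ≡ 68. → (84, 68)
8P: (84, 68) + (75, 14). λ = (14 - 68)/(75 - 84) ≡ 35/80 mod 89. 80⁻¹ ≡ 79 (mod 89), so λ ≡ 6.
  x = λ² - 84 - 75 = 36 - 159 ≡ 55; y = λ·(84 - 55) - 68 ≡ 17. → (55, 17)
9P: (55, 17) + (75, 14). λ = (14 - 17)/(75 - 55) ≡ 86/20 mod 89. 20⁻¹ ≡ 49 (mod 89), so λ ≡ 31.
  x = λ² - 55 - 75 = 961 - 130 ≡ 30; y = λ·(55 - 30) - 17 ≡ 46. → (30, 46)
10P: (30, 46) + (75, 14). λ = (14 - 46)/(75 - 30) ≡ 57/45 mod 89. 45⁻¹ ≡ 2 (mod 89) since 45·2 = 90 ≡ 1, so λ ≡ 25.
  x = λ² - 30 - 75 = 625 - 105 ≡ 75; y = λ·(30 - 75) - 46 ≡ 75. → (75, 75)
11P: (75, 75) + (75, 14): same x and y₁ ≡ -y₂, so the sum is ∞.
11P = ∞, so the order is 11.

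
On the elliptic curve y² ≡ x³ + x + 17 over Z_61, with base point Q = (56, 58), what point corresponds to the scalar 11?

Double-and-add on 11 = (1011)₂. Start with Q = (56, 58) for the leading 1-bit.
double: tangent at (56, 58): λ = (3·56² + 1)/(2·58) ≡ 15/55. 55⁻¹ ≡ 10 (mod 61) since 55·10 = 550 ≡ 1, so λ ≡ 15·10 ≡ 28.
  x = λ² - 56 - 56 = 784 - 112 ≡ 1; y = λ·(56 - 1) - 58 ≡ 18. → (1, 18)
double: tangent at (1, 18): λ = (3·1² + 1)/(2·18) ≡ 4/36. 36⁻¹ ≡ 39 (mod 61), so λ ≡ 4·39 ≡ 34.
  x = λ² - 1 - 1 = 1156 - 2 ≡ 56; y = λ·(1 - 56) - 18 ≡ 3. → (56, 3)
add Q: (56, 3) + (56, 58): same x and y₁ ≡ -y₂, so the sum is ∞.
double: ∞ + ∞ = ∞ (identity).
add Q: ∞ + (56, 58) = (56, 58) (identity).

(56, 58)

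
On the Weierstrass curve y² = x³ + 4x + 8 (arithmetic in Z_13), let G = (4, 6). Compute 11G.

(4, 6)

Repeated addition: build up to 11G.
2G: tangent at (4, 6): λ = (3·4² + 4)/(2·6) ≡ 0/12. 12⁻¹ ≡ 12 (mod 13) since 12·12 = 144 ≡ 1, so λ ≡ 0·12 ≡ 0.
  x = λ² - 4 - 4 = 0 - 8 ≡ 5; y = λ·(4 - 5) - 6 ≡ 7. → (5, 7)
3G: (5, 7) + (4, 6). λ = (6 - 7)/(4 - 5) ≡ 12/12 mod 13. 12⁻¹ ≡ 12 (mod 13) since 12·12 = 144 ≡ 1, so λ ≡ 1.
  x = λ² - 5 - 4 = 1 - 9 ≡ 5; y = λ·(5 - 5) - 7 ≡ 6. → (5, 6)
4G: (5, 6) + (4, 6). λ = (6 - 6)/(4 - 5) ≡ 0/12 mod 13. 12⁻¹ ≡ 12 (mod 13), so λ ≡ 0.
  x = λ² - 5 - 4 = 0 - 9 ≡ 4; y = λ·(5 - 4) - 6 ≡ 7. → (4, 7)
5G: (4, 7) + (4, 6): same x and y₁ ≡ -y₂, so the sum is 𝒪.
6G: 𝒪 + (4, 6) = (4, 6) (identity).
7G: tangent at (4, 6): λ = (3·4² + 4)/(2·6) ≡ 0/12. 12⁻¹ ≡ 12 (mod 13), so λ ≡ 0·12 ≡ 0.
  x = λ² - 4 - 4 = 0 - 8 ≡ 5; y = λ·(4 - 5) - 6 ≡ 7. → (5, 7)
8G: (5, 7) + (4, 6). λ = (6 - 7)/(4 - 5) ≡ 12/12 mod 13. 12⁻¹ ≡ 12 (mod 13), so λ ≡ 1.
  x = λ² - 5 - 4 = 1 - 9 ≡ 5; y = λ·(5 - 5) - 7 ≡ 6. → (5, 6)
9G: (5, 6) + (4, 6). λ = (6 - 6)/(4 - 5) ≡ 0/12 mod 13. 12⁻¹ ≡ 12 (mod 13) since 12·12 = 144 ≡ 1, so λ ≡ 0.
  x = λ² - 5 - 4 = 0 - 9 ≡ 4; y = λ·(5 - 4) - 6 ≡ 7. → (4, 7)
10G: (4, 7) + (4, 6): same x and y₁ ≡ -y₂, so the sum is 𝒪.
11G: 𝒪 + (4, 6) = (4, 6) (identity).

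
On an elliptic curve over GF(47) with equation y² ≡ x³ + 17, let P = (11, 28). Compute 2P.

(12, 10)

tangent at (11, 28): λ = (3·11² + 0)/(2·28) ≡ 34/9. 9⁻¹ ≡ 21 (mod 47), so λ ≡ 34·21 ≡ 9.
  x = λ² - 11 - 11 = 81 - 22 ≡ 12; y = λ·(11 - 12) - 28 ≡ 10. → (12, 10)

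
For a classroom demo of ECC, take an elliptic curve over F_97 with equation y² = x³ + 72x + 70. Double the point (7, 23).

(86, 88)

tangent at (7, 23): λ = (3·7² + 72)/(2·23) ≡ 25/46. 46⁻¹ ≡ 19 (mod 97) since 46·19 = 874 ≡ 1, so λ ≡ 25·19 ≡ 87.
  x = λ² - 7 - 7 = 7569 - 14 ≡ 86; y = λ·(7 - 86) - 23 ≡ 88. → (86, 88)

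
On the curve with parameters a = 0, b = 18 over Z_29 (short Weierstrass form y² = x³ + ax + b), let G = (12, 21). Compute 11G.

Double-and-add on 11 = (1011)₂. Start with G = (12, 21) for the leading 1-bit.
double: tangent at (12, 21): λ = (3·12² + 0)/(2·21) ≡ 26/13. 13⁻¹ ≡ 9 (mod 29), so λ ≡ 26·9 ≡ 2.
  x = λ² - 12 - 12 = 4 - 24 ≡ 9; y = λ·(12 - 9) - 21 ≡ 14. → (9, 14)
double: tangent at (9, 14): λ = (3·9² + 0)/(2·14) ≡ 11/28. 28⁻¹ ≡ 28 (mod 29), so λ ≡ 11·28 ≡ 18.
  x = λ² - 9 - 9 = 324 - 18 ≡ 16; y = λ·(9 - 16) - 14 ≡ 5. → (16, 5)
add G: (16, 5) + (12, 21). λ = (21 - 5)/(12 - 16) ≡ 16/25 mod 29. 25⁻¹ ≡ 7 (mod 29) since 25·7 = 175 ≡ 1, so λ ≡ 25.
  x = λ² - 16 - 12 = 625 - 28 ≡ 17; y = λ·(16 - 17) - 5 ≡ 28. → (17, 28)
double: tangent at (17, 28): λ = (3·17² + 0)/(2·28) ≡ 26/27. 27⁻¹ ≡ 14 (mod 29), so λ ≡ 26·14 ≡ 16.
  x = λ² - 17 - 17 = 256 - 34 ≡ 19; y = λ·(17 - 19) - 28 ≡ 27. → (19, 27)
add G: (19, 27) + (12, 21). λ = (21 - 27)/(12 - 19) ≡ 23/22 mod 29. 22⁻¹ ≡ 4 (mod 29) since 22·4 = 88 ≡ 1, so λ ≡ 5.
  x = λ² - 19 - 12 = 25 - 31 ≡ 23; y = λ·(19 - 23) - 27 ≡ 11. → (23, 11)

(23, 11)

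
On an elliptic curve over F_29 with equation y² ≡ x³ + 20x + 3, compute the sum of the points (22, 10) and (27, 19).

(25, 2)

(22, 10) + (27, 19). λ = (19 - 10)/(27 - 22) ≡ 9/5 mod 29. 5⁻¹ ≡ 6 (mod 29) since 5·6 = 30 ≡ 1, so λ ≡ 25.
  x = λ² - 22 - 27 = 625 - 49 ≡ 25; y = λ·(22 - 25) - 10 ≡ 2. → (25, 2)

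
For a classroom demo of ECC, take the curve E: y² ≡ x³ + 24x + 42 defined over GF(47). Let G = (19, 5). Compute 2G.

(12, 32)

tangent at (19, 5): λ = (3·19² + 24)/(2·5) ≡ 26/10. 10⁻¹ ≡ 33 (mod 47) since 10·33 = 330 ≡ 1, so λ ≡ 26·33 ≡ 12.
  x = λ² - 19 - 19 = 144 - 38 ≡ 12; y = λ·(19 - 12) - 5 ≡ 32. → (12, 32)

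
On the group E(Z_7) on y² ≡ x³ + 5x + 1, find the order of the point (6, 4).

12

2P: tangent at (6, 4): λ = (3·6² + 5)/(2·4) ≡ 1/1. 1⁻¹ ≡ 1 (mod 7), so λ ≡ 1·1 ≡ 1.
  x = λ² - 6 - 6 = 1 - 12 ≡ 3; y = λ·(6 - 3) - 4 ≡ 6. → (3, 6)
3P: (3, 6) + (6, 4). λ = (4 - 6)/(6 - 3) ≡ 5/3 mod 7. 3⁻¹ ≡ 5 (mod 7) since 3·5 = 15 ≡ 1, so λ ≡ 4.
  x = λ² - 3 - 6 = 16 - 9 ≡ 0; y = λ·(3 - 0) - 6 ≡ 6. → (0, 6)
4P: (0, 6) + (6, 4). λ = (4 - 6)/(6 - 0) ≡ 5/6 mod 7. 6⁻¹ ≡ 6 (mod 7) since 6·6 = 36 ≡ 1, so λ ≡ 2.
  x = λ² - 0 - 6 = 4 - 6 ≡ 5; y = λ·(0 - 5) - 6 ≡ 5. → (5, 5)
5P: (5, 5) + (6, 4). λ = (4 - 5)/(6 - 5) ≡ 6/1 mod 7. 1⁻¹ ≡ 1 (mod 7) since 1·1 = 1 ≡ 1, so λ ≡ 6.
  x = λ² - 5 - 6 = 36 - 11 ≡ 4; y = λ·(5 - 4) - 5 ≡ 1. → (4, 1)
6P: (4, 1) + (6, 4). λ = (4 - 1)/(6 - 4) ≡ 3/2 mod 7. 2⁻¹ ≡ 4 (mod 7) since 2·4 = 8 ≡ 1, so λ ≡ 5.
  x = λ² - 4 - 6 = 25 - 10 ≡ 1; y = λ·(4 - 1) - 1 ≡ 0. → (1, 0)
7P: (1, 0) + (6, 4). λ = (4 - 0)/(6 - 1) ≡ 4/5 mod 7. 5⁻¹ ≡ 3 (mod 7), so λ ≡ 5.
  x = λ² - 1 - 6 = 25 - 7 ≡ 4; y = λ·(1 - 4) - 0 ≡ 6. → (4, 6)
8P: (4, 6) + (6, 4). λ = (4 - 6)/(6 - 4) ≡ 5/2 mod 7. 2⁻¹ ≡ 4 (mod 7), so λ ≡ 6.
  x = λ² - 4 - 6 = 36 - 10 ≡ 5; y = λ·(4 - 5) - 6 ≡ 2. → (5, 2)
9P: (5, 2) + (6, 4). λ = (4 - 2)/(6 - 5) ≡ 2/1 mod 7. 1⁻¹ ≡ 1 (mod 7), so λ ≡ 2.
  x = λ² - 5 - 6 = 4 - 11 ≡ 0; y = λ·(5 - 0) - 2 ≡ 1. → (0, 1)
10P: (0, 1) + (6, 4). λ = (4 - 1)/(6 - 0) ≡ 3/6 mod 7. 6⁻¹ ≡ 6 (mod 7) since 6·6 = 36 ≡ 1, so λ ≡ 4.
  x = λ² - 0 - 6 = 16 - 6 ≡ 3; y = λ·(0 - 3) - 1 ≡ 1. → (3, 1)
11P: (3, 1) + (6, 4). λ = (4 - 1)/(6 - 3) ≡ 3/3 mod 7. 3⁻¹ ≡ 5 (mod 7), so λ ≡ 1.
  x = λ² - 3 - 6 = 1 - 9 ≡ 6; y = λ·(3 - 6) - 1 ≡ 3. → (6, 3)
12P: (6, 3) + (6, 4): same x and y₁ ≡ -y₂, so the sum is O.
12P = O, so the order is 12.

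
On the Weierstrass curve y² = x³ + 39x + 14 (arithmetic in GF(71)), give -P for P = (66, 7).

(66, 64)

-(66, 7) = (66, -7 mod 71) = (66, 64).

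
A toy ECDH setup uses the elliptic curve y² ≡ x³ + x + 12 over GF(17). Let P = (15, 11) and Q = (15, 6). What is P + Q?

The two points share x = 15 and their y-coordinates satisfy 11 + 6 ≡ 0 (mod 17), so they are inverses. Their sum is ∞.

O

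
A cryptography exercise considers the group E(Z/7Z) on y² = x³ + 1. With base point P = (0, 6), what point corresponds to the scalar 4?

Double-and-add on 4 = (100)₂. Start with P = (0, 6) for the leading 1-bit.
double: tangent at (0, 6): λ = (3·0² + 0)/(2·6) ≡ 0/5. 5⁻¹ ≡ 3 (mod 7), so λ ≡ 0·3 ≡ 0.
  x = λ² - 0 - 0 = 0 - 0 ≡ 0; y = λ·(0 - 0) - 6 ≡ 1. → (0, 1)
double: tangent at (0, 1): λ = (3·0² + 0)/(2·1) ≡ 0/2. 2⁻¹ ≡ 4 (mod 7) since 2·4 = 8 ≡ 1, so λ ≡ 0·4 ≡ 0.
  x = λ² - 0 - 0 = 0 - 0 ≡ 0; y = λ·(0 - 0) - 1 ≡ 6. → (0, 6)

(0, 6)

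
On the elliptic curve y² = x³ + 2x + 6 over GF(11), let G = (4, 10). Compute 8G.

Double-and-add on 8 = (1000)₂. Start with G = (4, 10) for the leading 1-bit.
double: tangent at (4, 10): λ = (3·4² + 2)/(2·10) ≡ 6/9. 9⁻¹ ≡ 5 (mod 11) since 9·5 = 45 ≡ 1, so λ ≡ 6·5 ≡ 8.
  x = λ² - 4 - 4 = 64 - 8 ≡ 1; y = λ·(4 - 1) - 10 ≡ 3. → (1, 3)
double: tangent at (1, 3): λ = (3·1² + 2)/(2·3) ≡ 5/6. 6⁻¹ ≡ 2 (mod 11) since 6·2 = 12 ≡ 1, so λ ≡ 5·2 ≡ 10.
  x = λ² - 1 - 1 = 100 - 2 ≡ 10; y = λ·(1 - 10) - 3 ≡ 6. → (10, 6)
double: tangent at (10, 6): λ = (3·10² + 2)/(2·6) ≡ 5/1. 1⁻¹ ≡ 1 (mod 11), so λ ≡ 5·1 ≡ 5.
  x = λ² - 10 - 10 = 25 - 20 ≡ 5; y = λ·(10 - 5) - 6 ≡ 8. → (5, 8)

(5, 8)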